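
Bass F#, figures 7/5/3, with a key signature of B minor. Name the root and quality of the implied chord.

F# minor seventh

The figures 7/5/3 indicate a seventh chord in root position.
In root position the bass is the root, so the root is F#.
The chord tones are F#, A, C#, E, giving F# minor seventh.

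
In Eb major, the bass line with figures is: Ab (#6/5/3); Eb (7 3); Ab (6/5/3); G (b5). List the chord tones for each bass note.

Ab, C, Eb, F# | Eb, G, Bb, D | Ab, C, Eb, F | G, Bb, Db

Ab (#6/5/3): Ab, C, Eb, F#.
Eb (7/5/3): Eb, G, Bb, D.
Ab (6/5/3): Ab, C, Eb, F.
G (b5/3): G, Bb, Db.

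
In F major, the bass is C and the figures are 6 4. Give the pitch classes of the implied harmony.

C, F, A

A fourth above C in this key is F.
A sixth above C in this key is A.
Together with the bass C, this spells F major in second inversion.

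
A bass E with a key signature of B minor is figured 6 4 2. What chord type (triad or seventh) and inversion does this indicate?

Intervals of 6/4/2 above the bass form a seventh chord; the bass is the seventh, so this is third inversion.

seventh chord, third inversion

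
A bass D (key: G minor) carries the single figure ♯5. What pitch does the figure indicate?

A#

Counting 4 letter steps above D lands on A; in G minor, that letter is A.
The #5 figure raises it a semitone, giving A#.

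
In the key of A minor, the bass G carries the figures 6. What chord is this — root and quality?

E minor

The figures 6 indicate a triad in first inversion.
In first inversion the root lies a sixth above the bass: a sixth above G in A minor is E.
The chord tones are G, B, E, giving E minor.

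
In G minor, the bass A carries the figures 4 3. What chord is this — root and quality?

The figures 4 3 indicate a seventh chord in second inversion.
In second inversion the root lies a fourth above the bass: a fourth above A in G minor is D.
The chord tones are A, C, D, F, giving D minor seventh.

D minor seventh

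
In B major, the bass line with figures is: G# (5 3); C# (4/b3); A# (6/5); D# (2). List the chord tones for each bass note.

G#, B, D# | C#, Eb, F#, A# | A#, C#, E, F# | D#, E, G#, B

G# (5/3): G#, B, D#.
C# (6/4/b3): C#, Eb, F#, A#.
A# (6/5/3): A#, C#, E, F#.
D# (6/4/2): D#, E, G#, B.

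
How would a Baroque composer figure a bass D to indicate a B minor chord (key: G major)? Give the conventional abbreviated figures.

D is the third of B minor, so the chord is in first inversion.
A triad in first inversion is figured 6/3, conventionally abbreviated 6.

6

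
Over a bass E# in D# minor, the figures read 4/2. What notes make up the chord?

E#, F#, A#, C#

The written figures 4/2 are shorthand for 6/4/2: the 6 is implied.
A second above E# in this key is F#.
A fourth above E# in this key is A#.
A sixth above E# in this key is C#.
Together with the bass E#, this spells F# major seventh in third inversion.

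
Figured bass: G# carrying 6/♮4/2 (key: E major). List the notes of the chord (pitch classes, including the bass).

A second above G# in this key is A.
A fourth above G# in this key is C#, made natural (C) by the ♮ figure.
A sixth above G# in this key is E.
Together with the bass G#, this spells A minor-major seventh in third inversion.

G#, A, C, E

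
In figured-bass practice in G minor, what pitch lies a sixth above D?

Bb

Counting 5 letter steps above D lands on B; in G minor, that letter is Bb.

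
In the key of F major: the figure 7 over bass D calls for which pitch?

C

Counting 6 letter steps above D lands on C; in F major, that letter is C.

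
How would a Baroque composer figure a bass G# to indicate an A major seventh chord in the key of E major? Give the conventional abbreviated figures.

4/2

G# is the seventh of A major seventh, so the chord is in third inversion.
A seventh chord in third inversion is figured 6/4/2, conventionally abbreviated 4/2.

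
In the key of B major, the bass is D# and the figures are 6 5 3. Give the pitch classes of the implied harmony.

D#, F#, A#, B

A third above D# in this key is F#.
A fifth above D# in this key is A#.
A sixth above D# in this key is B.
Together with the bass D#, this spells B major seventh in first inversion.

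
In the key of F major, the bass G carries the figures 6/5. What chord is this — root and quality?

The figures 6/5 indicate a seventh chord in first inversion.
In first inversion the root lies a sixth above the bass: a sixth above G in F major is E.
The chord tones are G, Bb, D, E, giving E half-diminished seventh.

E half-diminished seventh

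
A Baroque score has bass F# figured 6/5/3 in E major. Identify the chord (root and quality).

D# half-diminished seventh

The figures 6/5/3 indicate a seventh chord in first inversion.
In first inversion the root lies a sixth above the bass: a sixth above F# in E major is D#.
The chord tones are F#, A, C#, D#, giving D# half-diminished seventh.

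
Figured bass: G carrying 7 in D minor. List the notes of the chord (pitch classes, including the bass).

G, Bb, D, F

The written figures 7 are shorthand for 7/5/3: the 5/3 are implied.
A third above G in this key is Bb.
A fifth above G in this key is D.
A seventh above G in this key is F.
Together with the bass G, this spells G minor seventh in root position.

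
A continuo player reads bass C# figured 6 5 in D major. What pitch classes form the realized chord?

The written figures 6 5 are shorthand for 6/5/3: the 3 is implied.
A third above C# in this key is E.
A fifth above C# in this key is G.
A sixth above C# in this key is A.
Together with the bass C#, this spells A dominant seventh in first inversion.

C#, E, G, A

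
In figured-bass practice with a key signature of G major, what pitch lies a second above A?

Counting 1 letter step above A lands on B; in G major, that letter is B.

B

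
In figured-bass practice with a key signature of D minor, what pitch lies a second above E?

F

Counting 1 letter step above E lands on F; in D minor, that letter is F.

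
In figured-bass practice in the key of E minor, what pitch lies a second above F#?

G

Counting 1 letter step above F# lands on G; in E minor, that letter is G.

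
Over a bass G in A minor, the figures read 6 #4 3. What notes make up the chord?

G, B, C#, E

A third above G in this key is B.
A fourth above G in this key is C, raised to C# by the sharp.
A sixth above G in this key is E.
Together with the bass G, this spells C# half-diminished seventh in second inversion.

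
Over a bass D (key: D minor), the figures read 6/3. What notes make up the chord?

D, F, Bb

A third above D in this key is F.
A sixth above D in this key is Bb.
Together with the bass D, this spells Bb major in first inversion.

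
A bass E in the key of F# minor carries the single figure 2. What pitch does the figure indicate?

F#

Counting 1 letter step above E lands on F; in F# minor, that letter is F#.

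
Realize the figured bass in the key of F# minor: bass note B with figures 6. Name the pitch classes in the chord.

The written figures 6 are shorthand for 6/3: the 3 is implied.
A third above B in this key is D.
A sixth above B in this key is G#.
Together with the bass B, this spells G# diminished in first inversion.

B, D, G#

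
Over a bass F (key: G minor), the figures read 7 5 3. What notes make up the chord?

A third above F in this key is A.
A fifth above F in this key is C.
A seventh above F in this key is Eb.
Together with the bass F, this spells F dominant seventh in root position.

F, A, C, Eb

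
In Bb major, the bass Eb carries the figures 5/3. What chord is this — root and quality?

The figures 5/3 indicate a triad in root position.
In root position the bass is the root, so the root is Eb.
The chord tones are Eb, G, Bb, giving Eb major.

Eb major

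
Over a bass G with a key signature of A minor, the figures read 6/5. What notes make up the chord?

G, B, D, E

The written figures 6/5 are shorthand for 6/5/3: the 3 is implied.
A third above G in this key is B.
A fifth above G in this key is D.
A sixth above G in this key is E.
Together with the bass G, this spells E minor seventh in first inversion.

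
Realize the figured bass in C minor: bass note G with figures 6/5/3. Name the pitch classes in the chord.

A third above G in this key is Bb.
A fifth above G in this key is D.
A sixth above G in this key is Eb.
Together with the bass G, this spells Eb major seventh in first inversion.

G, Bb, D, Eb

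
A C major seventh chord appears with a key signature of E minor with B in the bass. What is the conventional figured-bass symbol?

4/2

B is the seventh of C major seventh, so the chord is in third inversion.
A seventh chord in third inversion is figured 6/4/2, conventionally abbreviated 4/2.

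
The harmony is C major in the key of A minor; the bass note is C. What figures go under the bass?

C is the root of C major, so the chord is in root position.
A triad in root position is figured 5/3, conventionally abbreviated (no figures — root-position triad).

no figures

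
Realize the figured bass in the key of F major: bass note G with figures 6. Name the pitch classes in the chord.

G, Bb, E

The written figures 6 are shorthand for 6/3: the 3 is implied.
A third above G in this key is Bb.
A sixth above G in this key is E.
Together with the bass G, this spells E diminished in first inversion.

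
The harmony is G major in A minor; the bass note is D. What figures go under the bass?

6/4

D is the fifth of G major, so the chord is in second inversion.
A triad in second inversion is figured 6/4, conventionally abbreviated 6/4.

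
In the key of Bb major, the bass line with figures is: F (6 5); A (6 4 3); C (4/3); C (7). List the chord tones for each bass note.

F (6/5/3): F, A, C, D.
A (6/4/3): A, C, D, F.
C (6/4/3): C, Eb, F, A.
C (7/5/3): C, Eb, G, Bb.

F, A, C, D | A, C, D, F | C, Eb, F, A | C, Eb, G, Bb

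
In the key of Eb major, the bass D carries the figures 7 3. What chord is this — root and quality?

The figures 7 3 indicate a seventh chord in root position.
In root position the bass is the root, so the root is D.
The chord tones are D, F, Ab, C, giving D half-diminished seventh.

D half-diminished seventh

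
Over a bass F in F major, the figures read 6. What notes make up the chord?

F, A, D

The written figures 6 are shorthand for 6/3: the 3 is implied.
A third above F in this key is A.
A sixth above F in this key is D.
Together with the bass F, this spells D minor in first inversion.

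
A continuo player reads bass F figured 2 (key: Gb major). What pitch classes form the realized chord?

F, Gb, Bb, Db

The written figures 2 are shorthand for 6/4/2: the 6/4 are implied.
A second above F in this key is Gb.
A fourth above F in this key is Bb.
A sixth above F in this key is Db.
Together with the bass F, this spells Gb major seventh in third inversion.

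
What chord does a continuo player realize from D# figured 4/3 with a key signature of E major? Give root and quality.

The figures 4/3 indicate a seventh chord in second inversion.
In second inversion the root lies a fourth above the bass: a fourth above D# in E major is G#.
The chord tones are D#, F#, G#, B, giving G# minor seventh.

G# minor seventh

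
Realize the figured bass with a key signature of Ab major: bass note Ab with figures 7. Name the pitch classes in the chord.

Ab, C, Eb, G

The written figures 7 are shorthand for 7/5/3: the 5/3 are implied.
A third above Ab in this key is C.
A fifth above Ab in this key is Eb.
A seventh above Ab in this key is G.
Together with the bass Ab, this spells Ab major seventh in root position.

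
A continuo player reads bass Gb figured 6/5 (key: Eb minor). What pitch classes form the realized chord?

Gb, Bb, Db, Eb

The written figures 6/5 are shorthand for 6/5/3: the 3 is implied.
A third above Gb in this key is Bb.
A fifth above Gb in this key is Db.
A sixth above Gb in this key is Eb.
Together with the bass Gb, this spells Eb minor seventh in first inversion.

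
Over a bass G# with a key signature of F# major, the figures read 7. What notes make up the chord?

The written figures 7 are shorthand for 7/5/3: the 5/3 are implied.
A third above G# in this key is B.
A fifth above G# in this key is D#.
A seventh above G# in this key is F#.
Together with the bass G#, this spells G# minor seventh in root position.

G#, B, D#, F#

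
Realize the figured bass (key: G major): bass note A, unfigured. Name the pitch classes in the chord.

A, C, E

An unfigured bass implies 5/3.
A third above A in this key is C.
A fifth above A in this key is E.
Together with the bass A, this spells A minor in root position.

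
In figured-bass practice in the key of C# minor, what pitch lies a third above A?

C#

Counting 2 letter steps above A lands on C; in C# minor, that letter is C#.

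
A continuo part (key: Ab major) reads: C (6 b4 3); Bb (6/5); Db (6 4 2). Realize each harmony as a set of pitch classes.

C (6/b4/3): C, Eb, Fb, Ab.
Bb (6/5/3): Bb, Db, F, G.
Db (6/4/2): Db, Eb, G, Bb.

C, Eb, Fb, Ab | Bb, Db, F, G | Db, Eb, G, Bb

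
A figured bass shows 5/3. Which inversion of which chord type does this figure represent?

triad, root position

Intervals of 5/3 above the bass form a triad; the bass is the root, so this is root position.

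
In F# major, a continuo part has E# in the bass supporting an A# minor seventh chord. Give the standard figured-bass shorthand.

E# is the fifth of A# minor seventh, so the chord is in second inversion.
A seventh chord in second inversion is figured 6/4/3, conventionally abbreviated 4/3.

4/3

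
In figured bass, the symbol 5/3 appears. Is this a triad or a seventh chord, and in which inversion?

Intervals of 5/3 above the bass form a triad; the bass is the root, so this is root position.

triad, root position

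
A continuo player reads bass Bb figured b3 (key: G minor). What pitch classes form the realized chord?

The written figures b3 are shorthand for 5/3: the 5 is implied.
A third above Bb in this key is D, lowered to Db by the flat.
A fifth above Bb in this key is F.
Together with the bass Bb, this spells Bb minor in root position.

Bb, Db, F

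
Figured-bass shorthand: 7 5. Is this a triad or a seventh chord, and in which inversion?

seventh chord, root position

7 5 is shorthand for 7/5/3.
Intervals of 7/5/3 above the bass form a seventh chord; the bass is the root, so this is root position.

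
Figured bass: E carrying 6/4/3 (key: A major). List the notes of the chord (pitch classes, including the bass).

A third above E in this key is G#.
A fourth above E in this key is A.
A sixth above E in this key is C#.
Together with the bass E, this spells A major seventh in second inversion.

E, G#, A, C#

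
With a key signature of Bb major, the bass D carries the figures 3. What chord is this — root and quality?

D minor

The figures 3 indicate a triad in root position.
In root position the bass is the root, so the root is D.
The chord tones are D, F, A, giving D minor.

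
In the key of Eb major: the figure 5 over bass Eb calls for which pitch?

Counting 4 letter steps above Eb lands on B; in Eb major, that letter is Bb.

Bb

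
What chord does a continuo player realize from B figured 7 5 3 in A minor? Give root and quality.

B half-diminished seventh

The figures 7 5 3 indicate a seventh chord in root position.
In root position the bass is the root, so the root is B.
The chord tones are B, D, F, A, giving B half-diminished seventh.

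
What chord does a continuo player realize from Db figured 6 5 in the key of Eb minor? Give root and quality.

The figures 6 5 indicate a seventh chord in first inversion.
In first inversion the root lies a sixth above the bass: a sixth above Db in Eb minor is Bb.
The chord tones are Db, F, Ab, Bb, giving Bb minor seventh.

Bb minor seventh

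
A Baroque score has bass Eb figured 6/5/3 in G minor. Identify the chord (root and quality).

C minor seventh

The figures 6/5/3 indicate a seventh chord in first inversion.
In first inversion the root lies a sixth above the bass: a sixth above Eb in G minor is C.
The chord tones are Eb, G, Bb, C, giving C minor seventh.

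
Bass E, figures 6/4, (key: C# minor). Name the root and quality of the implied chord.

A major

The figures 6/4 indicate a triad in second inversion.
In second inversion the root lies a fourth above the bass: a fourth above E in C# minor is A.
The chord tones are E, A, C#, giving A major.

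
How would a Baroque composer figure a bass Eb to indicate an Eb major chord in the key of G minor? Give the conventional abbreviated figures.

no figures

Eb is the root of Eb major, so the chord is in root position.
A triad in root position is figured 5/3, conventionally abbreviated (no figures — root-position triad).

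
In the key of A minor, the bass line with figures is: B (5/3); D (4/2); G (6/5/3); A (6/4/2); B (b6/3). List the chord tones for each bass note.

B, D, F | D, E, G, B | G, B, D, E | A, B, D, F | B, D, Gb

B (5/3): B, D, F.
D (6/4/2): D, E, G, B.
G (6/5/3): G, B, D, E.
A (6/4/2): A, B, D, F.
B (b6/3): B, D, Gb.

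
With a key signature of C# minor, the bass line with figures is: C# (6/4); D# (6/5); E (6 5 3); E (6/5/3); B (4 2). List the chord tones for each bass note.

C# (6/4): C#, F#, A.
D# (6/5/3): D#, F#, A, B.
E (6/5/3): E, G#, B, C#.
E (6/5/3): E, G#, B, C#.
B (6/4/2): B, C#, E, G#.

C#, F#, A | D#, F#, A, B | E, G#, B, C# | E, G#, B, C# | B, C#, E, G#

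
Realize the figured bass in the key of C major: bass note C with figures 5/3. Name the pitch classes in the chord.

A third above C in this key is E.
A fifth above C in this key is G.
Together with the bass C, this spells C major in root position.

C, E, G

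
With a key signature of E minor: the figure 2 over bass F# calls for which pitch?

G

Counting 1 letter step above F# lands on G; in E minor, that letter is G.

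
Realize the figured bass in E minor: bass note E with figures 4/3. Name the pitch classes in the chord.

E, G, A, C

The written figures 4/3 are shorthand for 6/4/3: the 6 is implied.
A third above E in this key is G.
A fourth above E in this key is A.
A sixth above E in this key is C.
Together with the bass E, this spells A minor seventh in second inversion.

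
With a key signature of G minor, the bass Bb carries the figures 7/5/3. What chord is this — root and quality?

The figures 7/5/3 indicate a seventh chord in root position.
In root position the bass is the root, so the root is Bb.
The chord tones are Bb, D, F, A, giving Bb major seventh.

Bb major seventh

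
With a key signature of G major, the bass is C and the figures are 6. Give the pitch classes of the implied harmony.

C, E, A

The written figures 6 are shorthand for 6/3: the 3 is implied.
A third above C in this key is E.
A sixth above C in this key is A.
Together with the bass C, this spells A minor in first inversion.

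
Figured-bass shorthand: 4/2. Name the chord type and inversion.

4/2 is shorthand for 6/4/2.
Intervals of 6/4/2 above the bass form a seventh chord; the bass is the seventh, so this is third inversion.

seventh chord, third inversion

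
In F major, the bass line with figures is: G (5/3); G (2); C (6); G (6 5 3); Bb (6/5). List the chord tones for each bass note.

G, Bb, D | G, A, C, E | C, E, A | G, Bb, D, E | Bb, D, F, G

G (5/3): G, Bb, D.
G (6/4/2): G, A, C, E.
C (6/3): C, E, A.
G (6/5/3): G, Bb, D, E.
Bb (6/5/3): Bb, D, F, G.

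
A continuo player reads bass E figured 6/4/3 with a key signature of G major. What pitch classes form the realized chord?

A third above E in this key is G.
A fourth above E in this key is A.
A sixth above E in this key is C.
Together with the bass E, this spells A minor seventh in second inversion.

E, G, A, C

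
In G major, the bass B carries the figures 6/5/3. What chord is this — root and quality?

G major seventh

The figures 6/5/3 indicate a seventh chord in first inversion.
In first inversion the root lies a sixth above the bass: a sixth above B in G major is G.
The chord tones are B, D, F#, G, giving G major seventh.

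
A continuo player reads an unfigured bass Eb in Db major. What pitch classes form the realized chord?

Eb, Gb, Bb

An unfigured bass implies 5/3.
A third above Eb in this key is Gb.
A fifth above Eb in this key is Bb.
Together with the bass Eb, this spells Eb minor in root position.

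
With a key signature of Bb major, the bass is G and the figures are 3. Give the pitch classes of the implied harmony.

G, Bb, D

The written figures 3 are shorthand for 5/3: the 5 is implied.
A third above G in this key is Bb.
A fifth above G in this key is D.
Together with the bass G, this spells G minor in root position.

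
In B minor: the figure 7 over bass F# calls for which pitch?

E

Counting 6 letter steps above F# lands on E; in B minor, that letter is E.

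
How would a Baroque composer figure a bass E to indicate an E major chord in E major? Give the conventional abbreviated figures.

no figures

E is the root of E major, so the chord is in root position.
A triad in root position is figured 5/3, conventionally abbreviated (no figures — root-position triad).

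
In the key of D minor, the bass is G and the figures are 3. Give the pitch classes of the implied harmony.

G, Bb, D

The written figures 3 are shorthand for 5/3: the 5 is implied.
A third above G in this key is Bb.
A fifth above G in this key is D.
Together with the bass G, this spells G minor in root position.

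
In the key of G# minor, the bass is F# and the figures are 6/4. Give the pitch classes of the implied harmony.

F#, B, D#

A fourth above F# in this key is B.
A sixth above F# in this key is D#.
Together with the bass F#, this spells B major in second inversion.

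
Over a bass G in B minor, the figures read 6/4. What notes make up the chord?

G, C#, E

A fourth above G in this key is C#.
A sixth above G in this key is E.
Together with the bass G, this spells C# diminished in second inversion.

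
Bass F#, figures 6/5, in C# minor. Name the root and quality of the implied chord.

D# half-diminished seventh

The figures 6/5 indicate a seventh chord in first inversion.
In first inversion the root lies a sixth above the bass: a sixth above F# in C# minor is D#.
The chord tones are F#, A, C#, D#, giving D# half-diminished seventh.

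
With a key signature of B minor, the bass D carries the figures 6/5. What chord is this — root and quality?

The figures 6/5 indicate a seventh chord in first inversion.
In first inversion the root lies a sixth above the bass: a sixth above D in B minor is B.
The chord tones are D, F#, A, B, giving B minor seventh.

B minor seventh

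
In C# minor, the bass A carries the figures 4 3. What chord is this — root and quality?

D# half-diminished seventh

The figures 4 3 indicate a seventh chord in second inversion.
In second inversion the root lies a fourth above the bass: a fourth above A in C# minor is D#.
The chord tones are A, C#, D#, F#, giving D# half-diminished seventh.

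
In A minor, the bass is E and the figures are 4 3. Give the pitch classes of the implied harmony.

E, G, A, C

The written figures 4 3 are shorthand for 6/4/3: the 6 is implied.
A third above E in this key is G.
A fourth above E in this key is A.
A sixth above E in this key is C.
Together with the bass E, this spells A minor seventh in second inversion.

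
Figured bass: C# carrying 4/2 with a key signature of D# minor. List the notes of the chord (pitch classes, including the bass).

C#, D#, F#, A#

The written figures 4/2 are shorthand for 6/4/2: the 6 is implied.
A second above C# in this key is D#.
A fourth above C# in this key is F#.
A sixth above C# in this key is A#.
Together with the bass C#, this spells D# minor seventh in third inversion.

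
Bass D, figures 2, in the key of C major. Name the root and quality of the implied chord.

The figures 2 indicate a seventh chord in third inversion.
In third inversion the root lies a second above the bass: a second above D in C major is E.
The chord tones are D, E, G, B, giving E minor seventh.

E minor seventh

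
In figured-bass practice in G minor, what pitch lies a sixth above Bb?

G

Counting 5 letter steps above Bb lands on G; in G minor, that letter is G.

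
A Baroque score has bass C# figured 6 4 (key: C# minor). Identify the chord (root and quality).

F# minor

The figures 6 4 indicate a triad in second inversion.
In second inversion the root lies a fourth above the bass: a fourth above C# in C# minor is F#.
The chord tones are C#, F#, A, giving F# minor.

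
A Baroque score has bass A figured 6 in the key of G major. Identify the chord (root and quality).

The figures 6 indicate a triad in first inversion.
In first inversion the root lies a sixth above the bass: a sixth above A in G major is F#.
The chord tones are A, C, F#, giving F# diminished.

F# diminished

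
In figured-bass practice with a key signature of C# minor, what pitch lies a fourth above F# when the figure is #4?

Counting 3 letter steps above F# lands on B; in C# minor, that letter is B.
The #4 figure raises it a semitone, giving B#.

B#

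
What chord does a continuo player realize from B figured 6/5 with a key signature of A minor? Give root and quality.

G dominant seventh

The figures 6/5 indicate a seventh chord in first inversion.
In first inversion the root lies a sixth above the bass: a sixth above B in A minor is G.
The chord tones are B, D, F, G, giving G dominant seventh.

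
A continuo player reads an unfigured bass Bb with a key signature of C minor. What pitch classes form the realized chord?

An unfigured bass implies 5/3.
A third above Bb in this key is D.
A fifth above Bb in this key is F.
Together with the bass Bb, this spells Bb major in root position.

Bb, D, F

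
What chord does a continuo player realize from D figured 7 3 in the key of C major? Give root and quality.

The figures 7 3 indicate a seventh chord in root position.
In root position the bass is the root, so the root is D.
The chord tones are D, F, A, C, giving D minor seventh.

D minor seventh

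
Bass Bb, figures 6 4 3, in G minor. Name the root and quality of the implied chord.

Eb major seventh

The figures 6 4 3 indicate a seventh chord in second inversion.
In second inversion the root lies a fourth above the bass: a fourth above Bb in G minor is Eb.
The chord tones are Bb, D, Eb, G, giving Eb major seventh.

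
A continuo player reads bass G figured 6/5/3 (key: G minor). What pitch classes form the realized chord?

G, Bb, D, Eb

A third above G in this key is Bb.
A fifth above G in this key is D.
A sixth above G in this key is Eb.
Together with the bass G, this spells Eb major seventh in first inversion.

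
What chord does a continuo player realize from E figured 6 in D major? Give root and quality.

The figures 6 indicate a triad in first inversion.
In first inversion the root lies a sixth above the bass: a sixth above E in D major is C#.
The chord tones are E, G, C#, giving C# diminished.

C# diminished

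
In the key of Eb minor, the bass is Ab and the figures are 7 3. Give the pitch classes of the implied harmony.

The written figures 7 3 are shorthand for 7/5/3: the 5 is implied.
A third above Ab in this key is Cb.
A fifth above Ab in this key is Eb.
A seventh above Ab in this key is Gb.
Together with the bass Ab, this spells Ab minor seventh in root position.

Ab, Cb, Eb, Gb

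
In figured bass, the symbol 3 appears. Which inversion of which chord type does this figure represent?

3 is shorthand for 5/3.
Intervals of 5/3 above the bass form a triad; the bass is the root, so this is root position.

triad, root position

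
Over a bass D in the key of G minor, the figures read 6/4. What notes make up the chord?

A fourth above D in this key is G.
A sixth above D in this key is Bb.
Together with the bass D, this spells G minor in second inversion.

D, G, Bb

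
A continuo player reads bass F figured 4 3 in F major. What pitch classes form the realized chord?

The written figures 4 3 are shorthand for 6/4/3: the 6 is implied.
A third above F in this key is A.
A fourth above F in this key is Bb.
A sixth above F in this key is D.
Together with the bass F, this spells Bb major seventh in second inversion.

F, A, Bb, D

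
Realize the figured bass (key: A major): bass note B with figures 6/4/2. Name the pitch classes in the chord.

B, C#, E, G#

A second above B in this key is C#.
A fourth above B in this key is E.
A sixth above B in this key is G#.
Together with the bass B, this spells C# minor seventh in third inversion.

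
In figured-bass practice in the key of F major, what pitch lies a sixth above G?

E

Counting 5 letter steps above G lands on E; in F major, that letter is E.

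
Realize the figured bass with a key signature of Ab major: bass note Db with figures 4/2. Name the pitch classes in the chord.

The written figures 4/2 are shorthand for 6/4/2: the 6 is implied.
A second above Db in this key is Eb.
A fourth above Db in this key is G.
A sixth above Db in this key is Bb.
Together with the bass Db, this spells Eb dominant seventh in third inversion.

Db, Eb, G, Bb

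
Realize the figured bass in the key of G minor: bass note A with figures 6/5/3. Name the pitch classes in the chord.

A, C, Eb, F

A third above A in this key is C.
A fifth above A in this key is Eb.
A sixth above A in this key is F.
Together with the bass A, this spells F dominant seventh in first inversion.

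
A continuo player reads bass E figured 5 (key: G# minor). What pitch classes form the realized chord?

The written figures 5 are shorthand for 5/3: the 3 is implied.
A third above E in this key is G#.
A fifth above E in this key is B.
Together with the bass E, this spells E major in root position.

E, G#, B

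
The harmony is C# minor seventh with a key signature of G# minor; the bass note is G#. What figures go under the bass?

4/3

G# is the fifth of C# minor seventh, so the chord is in second inversion.
A seventh chord in second inversion is figured 6/4/3, conventionally abbreviated 4/3.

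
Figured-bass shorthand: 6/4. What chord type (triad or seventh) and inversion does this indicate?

triad, second inversion

Intervals of 6/4 above the bass form a triad; the bass is the fifth, so this is second inversion.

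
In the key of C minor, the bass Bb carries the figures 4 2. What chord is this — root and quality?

The figures 4 2 indicate a seventh chord in third inversion.
In third inversion the root lies a second above the bass: a second above Bb in C minor is C.
The chord tones are Bb, C, Eb, G, giving C minor seventh.

C minor seventh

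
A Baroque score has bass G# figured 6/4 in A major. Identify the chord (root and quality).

C# minor

The figures 6/4 indicate a triad in second inversion.
In second inversion the root lies a fourth above the bass: a fourth above G# in A major is C#.
The chord tones are G#, C#, E, giving C# minor.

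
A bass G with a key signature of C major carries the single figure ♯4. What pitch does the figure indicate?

Counting 3 letter steps above G lands on C; in C major, that letter is C.
The #4 figure raises it a semitone, giving C#.

C#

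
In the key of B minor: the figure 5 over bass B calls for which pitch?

Counting 4 letter steps above B lands on F; in B minor, that letter is F#.

F#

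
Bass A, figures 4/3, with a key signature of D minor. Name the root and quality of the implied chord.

The figures 4/3 indicate a seventh chord in second inversion.
In second inversion the root lies a fourth above the bass: a fourth above A in D minor is D.
The chord tones are A, C, D, F, giving D minor seventh.

D minor seventh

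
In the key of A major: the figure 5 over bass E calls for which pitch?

Counting 4 letter steps above E lands on B; in A major, that letter is B.

B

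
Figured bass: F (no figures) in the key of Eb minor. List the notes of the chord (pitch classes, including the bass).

F, Ab, Cb

An unfigured bass implies 5/3.
A third above F in this key is Ab.
A fifth above F in this key is Cb.
Together with the bass F, this spells F diminished in root position.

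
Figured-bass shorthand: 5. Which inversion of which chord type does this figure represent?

triad, root position

5 is shorthand for 5/3.
Intervals of 5/3 above the bass form a triad; the bass is the root, so this is root position.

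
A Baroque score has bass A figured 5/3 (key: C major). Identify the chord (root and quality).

A minor

The figures 5/3 indicate a triad in root position.
In root position the bass is the root, so the root is A.
The chord tones are A, C, E, giving A minor.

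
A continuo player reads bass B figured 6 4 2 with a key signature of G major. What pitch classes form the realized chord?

B, C, E, G

A second above B in this key is C.
A fourth above B in this key is E.
A sixth above B in this key is G.
Together with the bass B, this spells C major seventh in third inversion.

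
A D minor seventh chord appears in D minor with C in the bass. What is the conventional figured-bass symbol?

C is the seventh of D minor seventh, so the chord is in third inversion.
A seventh chord in third inversion is figured 6/4/2, conventionally abbreviated 4/2.

4/2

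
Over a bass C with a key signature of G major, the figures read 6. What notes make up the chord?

The written figures 6 are shorthand for 6/3: the 3 is implied.
A third above C in this key is E.
A sixth above C in this key is A.
Together with the bass C, this spells A minor in first inversion.

C, E, A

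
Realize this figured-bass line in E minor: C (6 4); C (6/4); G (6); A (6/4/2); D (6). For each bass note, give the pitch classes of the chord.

C, F#, A | C, F#, A | G, B, E | A, B, D, F# | D, F#, B

C (6/4): C, F#, A.
C (6/4): C, F#, A.
G (6/3): G, B, E.
A (6/4/2): A, B, D, F#.
D (6/3): D, F#, B.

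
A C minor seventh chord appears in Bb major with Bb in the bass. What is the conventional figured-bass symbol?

Bb is the seventh of C minor seventh, so the chord is in third inversion.
A seventh chord in third inversion is figured 6/4/2, conventionally abbreviated 4/2.

4/2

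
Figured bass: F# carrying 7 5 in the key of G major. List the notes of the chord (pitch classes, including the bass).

The written figures 7 5 are shorthand for 7/5/3: the 3 is implied.
A third above F# in this key is A.
A fifth above F# in this key is C.
A seventh above F# in this key is E.
Together with the bass F#, this spells F# half-diminished seventh in root position.

F#, A, C, E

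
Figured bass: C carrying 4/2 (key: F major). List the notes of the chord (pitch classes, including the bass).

C, D, F, A

The written figures 4/2 are shorthand for 6/4/2: the 6 is implied.
A second above C in this key is D.
A fourth above C in this key is F.
A sixth above C in this key is A.
Together with the bass C, this spells D minor seventh in third inversion.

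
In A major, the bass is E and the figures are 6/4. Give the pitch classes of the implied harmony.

A fourth above E in this key is A.
A sixth above E in this key is C#.
Together with the bass E, this spells A major in second inversion.

E, A, C#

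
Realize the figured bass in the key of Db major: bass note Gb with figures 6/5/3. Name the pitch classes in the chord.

Gb, Bb, Db, Eb

A third above Gb in this key is Bb.
A fifth above Gb in this key is Db.
A sixth above Gb in this key is Eb.
Together with the bass Gb, this spells Eb minor seventh in first inversion.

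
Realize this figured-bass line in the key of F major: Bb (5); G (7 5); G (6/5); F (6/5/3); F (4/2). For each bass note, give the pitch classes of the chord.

Bb (5/3): Bb, D, F.
G (7/5/3): G, Bb, D, F.
G (6/5/3): G, Bb, D, E.
F (6/5/3): F, A, C, D.
F (6/4/2): F, G, Bb, D.

Bb, D, F | G, Bb, D, F | G, Bb, D, E | F, A, C, D | F, G, Bb, D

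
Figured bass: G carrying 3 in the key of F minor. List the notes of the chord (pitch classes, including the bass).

G, Bb, Db

The written figures 3 are shorthand for 5/3: the 5 is implied.
A third above G in this key is Bb.
A fifth above G in this key is Db.
Together with the bass G, this spells G diminished in root position.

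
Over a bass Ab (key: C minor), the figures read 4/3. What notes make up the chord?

Ab, C, D, F

The written figures 4/3 are shorthand for 6/4/3: the 6 is implied.
A third above Ab in this key is C.
A fourth above Ab in this key is D.
A sixth above Ab in this key is F.
Together with the bass Ab, this spells D half-diminished seventh in second inversion.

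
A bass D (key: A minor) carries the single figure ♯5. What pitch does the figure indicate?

A#

Counting 4 letter steps above D lands on A; in A minor, that letter is A.
The #5 figure raises it a semitone, giving A#.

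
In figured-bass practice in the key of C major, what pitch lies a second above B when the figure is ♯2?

C#

Counting 1 letter step above B lands on C; in C major, that letter is C.
The #2 figure raises it a semitone, giving C#.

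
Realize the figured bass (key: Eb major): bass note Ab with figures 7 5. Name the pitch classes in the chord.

Ab, C, Eb, G

The written figures 7 5 are shorthand for 7/5/3: the 3 is implied.
A third above Ab in this key is C.
A fifth above Ab in this key is Eb.
A seventh above Ab in this key is G.
Together with the bass Ab, this spells Ab major seventh in root position.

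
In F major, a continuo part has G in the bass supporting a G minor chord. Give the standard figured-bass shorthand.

no figures

G is the root of G minor, so the chord is in root position.
A triad in root position is figured 5/3, conventionally abbreviated (no figures — root-position triad).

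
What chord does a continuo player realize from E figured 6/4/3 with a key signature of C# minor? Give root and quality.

A major seventh

The figures 6/4/3 indicate a seventh chord in second inversion.
In second inversion the root lies a fourth above the bass: a fourth above E in C# minor is A.
The chord tones are E, G#, A, C#, giving A major seventh.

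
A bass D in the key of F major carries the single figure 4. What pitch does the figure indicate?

G

Counting 3 letter steps above D lands on G; in F major, that letter is G.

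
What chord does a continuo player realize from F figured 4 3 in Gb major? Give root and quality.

Bb minor seventh

The figures 4 3 indicate a seventh chord in second inversion.
In second inversion the root lies a fourth above the bass: a fourth above F in Gb major is Bb.
The chord tones are F, Ab, Bb, Db, giving Bb minor seventh.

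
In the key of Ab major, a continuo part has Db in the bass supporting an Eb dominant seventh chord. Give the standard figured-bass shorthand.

4/2

Db is the seventh of Eb dominant seventh, so the chord is in third inversion.
A seventh chord in third inversion is figured 6/4/2, conventionally abbreviated 4/2.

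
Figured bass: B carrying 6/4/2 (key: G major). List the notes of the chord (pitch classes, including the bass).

B, C, E, G

A second above B in this key is C.
A fourth above B in this key is E.
A sixth above B in this key is G.
Together with the bass B, this spells C major seventh in third inversion.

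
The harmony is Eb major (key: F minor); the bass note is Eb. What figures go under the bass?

Eb is the root of Eb major, so the chord is in root position.
A triad in root position is figured 5/3, conventionally abbreviated (no figures — root-position triad).

no figures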